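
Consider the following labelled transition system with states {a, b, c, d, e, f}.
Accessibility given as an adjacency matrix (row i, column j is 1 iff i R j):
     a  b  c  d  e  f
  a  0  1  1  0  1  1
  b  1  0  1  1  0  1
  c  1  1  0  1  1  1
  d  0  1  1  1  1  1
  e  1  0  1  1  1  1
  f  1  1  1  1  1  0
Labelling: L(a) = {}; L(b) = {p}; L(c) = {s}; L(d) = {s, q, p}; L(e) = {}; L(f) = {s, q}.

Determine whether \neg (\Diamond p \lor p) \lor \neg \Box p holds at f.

At f: \neg (\Diamond p \lor p) is false, \neg \Box p is true, so \neg (\Diamond p \lor p) \lor \neg \Box p is true.
  At f: \Diamond p \lor p is true, so \neg (\Diamond p \lor p) is false.
    At f: \Diamond p is true, p is false, so \Diamond p \lor p is true.
      At f: \Diamond p requires p at some successor in {a, b, c, d, e}.
        p holds at b, so \Diamond p is true at f.
  At f: \Box p is false, so \neg \Box p is true.
    At f: \Box p requires p at every successor {a, b, c, d, e}.
      p fails at a, so \Box p is false at f.

Yes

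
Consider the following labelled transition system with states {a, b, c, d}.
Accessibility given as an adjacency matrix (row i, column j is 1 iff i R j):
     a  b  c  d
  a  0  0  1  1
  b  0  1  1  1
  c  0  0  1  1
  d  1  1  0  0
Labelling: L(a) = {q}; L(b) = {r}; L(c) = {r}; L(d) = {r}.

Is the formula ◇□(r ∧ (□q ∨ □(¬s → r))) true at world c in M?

At c: ◇□(r ∧ (□q ∨ □(¬s → r))) requires □(r ∧ (□q ∨ □(¬s → r))) at some successor in {c, d}.
  At c: □(r ∧ (□q ∨ □(¬s → r))) is false.
  At d: □(r ∧ (□q ∨ □(¬s → r))) is false.
So ◇□(r ∧ (□q ∨ □(¬s → r))) is false at c.

No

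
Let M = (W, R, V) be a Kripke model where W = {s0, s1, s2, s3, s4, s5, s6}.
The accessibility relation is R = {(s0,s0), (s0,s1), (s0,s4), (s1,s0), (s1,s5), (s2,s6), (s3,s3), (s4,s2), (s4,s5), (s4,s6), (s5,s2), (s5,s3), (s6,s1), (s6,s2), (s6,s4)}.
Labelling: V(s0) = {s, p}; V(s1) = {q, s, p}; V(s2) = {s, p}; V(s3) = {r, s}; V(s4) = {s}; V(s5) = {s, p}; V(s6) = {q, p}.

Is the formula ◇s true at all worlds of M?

No

Let φ = ◇s. Evaluate φ at each world:
  s0 (successors {s0, s1, s4}): φ is true.
  s1 (successors {s0, s5}): φ is true.
  s2 (successors {s6}): φ is false.
  s3 (successors {s3}): φ is true.
  s4 (successors {s2, s5, s6}): φ is true.
  s5 (successors {s2, s3}): φ is true.
  s6 (successors {s1, s2, s4}): φ is true.
Detail at s2 (counterexample):
  At s2: ◇s requires s at some successor in {s6}.
    At s6: s is false.
  So ◇s is false at s2.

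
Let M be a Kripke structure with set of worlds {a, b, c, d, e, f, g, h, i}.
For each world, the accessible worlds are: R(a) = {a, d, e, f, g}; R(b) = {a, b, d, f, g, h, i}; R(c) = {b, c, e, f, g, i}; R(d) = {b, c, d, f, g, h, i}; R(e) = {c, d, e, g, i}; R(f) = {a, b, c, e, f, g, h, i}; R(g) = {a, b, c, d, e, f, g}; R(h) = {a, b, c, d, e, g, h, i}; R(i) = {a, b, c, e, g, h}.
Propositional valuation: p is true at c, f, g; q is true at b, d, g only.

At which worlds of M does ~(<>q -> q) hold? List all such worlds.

a, c, e, f, h, i

Let φ = ~(<>q -> q). Evaluate φ at each world:
  a (successors {a, d, e, f, g}): φ is true.
  b (successors {a, b, d, f, g, h, i}): φ is false.
  c (successors {b, c, e, f, g, i}): φ is true.
  d (successors {b, c, d, f, g, h, i}): φ is false.
  e (successors {c, d, e, g, i}): φ is true.
  f (successors {a, b, c, e, f, g, h, i}): φ is true.
  g (successors {a, b, c, d, e, f, g}): φ is false.
  h (successors {a, b, c, d, e, g, h, i}): φ is true.
  i (successors {a, b, c, e, g, h}): φ is true.
For instance, at g:
  At g: <>q -> q is true, so ~(<>q -> q) is false.
    At g: <>q is true, q is true, so <>q -> q is true.
      At g: <>q requires q at some successor in {a, b, c, d, e, f, g}.
        q holds at b, so <>q is true at g.
Satisfying worlds: {a, c, e, f, h, i}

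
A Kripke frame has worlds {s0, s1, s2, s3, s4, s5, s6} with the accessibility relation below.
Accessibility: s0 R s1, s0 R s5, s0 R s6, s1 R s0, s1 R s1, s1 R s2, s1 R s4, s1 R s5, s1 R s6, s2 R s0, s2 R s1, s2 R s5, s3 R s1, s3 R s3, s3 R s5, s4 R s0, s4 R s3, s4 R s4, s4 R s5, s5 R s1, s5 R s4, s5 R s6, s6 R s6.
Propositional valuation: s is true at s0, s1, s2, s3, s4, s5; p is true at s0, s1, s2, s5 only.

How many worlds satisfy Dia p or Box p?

Recall that Box ψ holds at a world iff ψ holds at every accessible world, and Dia ψ holds iff ψ holds at some accessible world.
Let φ = Dia p or Box p. Evaluate φ at each world:
  s0 (successors {s1, s5, s6}): φ is true.
  s1 (successors {s0, s1, s2, s4, s5, s6}): φ is true.
  s2 (successors {s0, s1, s5}): φ is true.
  s3 (successors {s1, s3, s5}): φ is true.
  s4 (successors {s0, s3, s4, s5}): φ is true.
  s5 (successors {s1, s4, s6}): φ is true.
  s6 (successors {s6}): φ is false.
For instance, at s5:
  At s5: Dia p is true, Box p is false, so Dia p or Box p is true.
    At s5: Dia p requires p at some successor in {s1, s4, s6}.
      p holds at s1, so Dia p is true at s5.
    At s5: Box p requires p at every successor {s1, s4, s6}.
      p fails at s4, so Box p is false at s5.
Satisfying worlds: {s0, s1, s2, s3, s4, s5}

6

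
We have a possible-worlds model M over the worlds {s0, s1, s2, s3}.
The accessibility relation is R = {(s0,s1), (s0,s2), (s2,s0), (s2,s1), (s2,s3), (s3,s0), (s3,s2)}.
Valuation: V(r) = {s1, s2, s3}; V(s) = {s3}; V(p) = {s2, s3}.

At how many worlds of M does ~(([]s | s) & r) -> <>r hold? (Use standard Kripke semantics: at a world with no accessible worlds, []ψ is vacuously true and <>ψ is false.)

4

Let φ = ~(([]s | s) & r) -> <>r. Evaluate φ at each world:
  s0 (successors {s1, s2}): φ is true.
  s1 (successors ∅): φ is true.
  s2 (successors {s0, s1, s3}): φ is true.
  s3 (successors {s0, s2}): φ is true.
For instance, at s2:
  At s2: ~(([]s | s) & r) is true, <>r is true, so ~(([]s | s) & r) -> <>r is true.
    At s2: ([]s | s) & r is false, so ~(([]s | s) & r) is true.
      At s2: []s | s is false, r is true, so ([]s | s) & r is false.
    At s2: <>r requires r at some successor in {s0, s1, s3}.
      r holds at s1, so <>r is true at s2.
Satisfying worlds: {s0, s1, s2, s3}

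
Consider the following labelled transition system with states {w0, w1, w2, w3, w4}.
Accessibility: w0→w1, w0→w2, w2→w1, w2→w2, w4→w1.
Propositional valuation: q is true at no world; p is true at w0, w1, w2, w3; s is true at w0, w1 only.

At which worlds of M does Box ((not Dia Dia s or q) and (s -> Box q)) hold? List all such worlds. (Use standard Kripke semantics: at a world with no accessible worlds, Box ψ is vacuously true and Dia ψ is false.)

Let φ = Box ((not Dia Dia s or q) and (s -> Box q)). Evaluate φ at each world:
  w0 (successors {w1, w2}): φ is false.
  w1 (successors ∅): φ is true.
  w2 (successors {w1, w2}): φ is false.
  w3 (successors ∅): φ is true.
  w4 (successors {w1}): φ is true.
For instance, at w2:
  At w2: Box ((not Dia Dia s or q) and (s -> Box q)) requires (not Dia Dia s or q) and (s -> Box q) at every successor {w1, w2}.
    (not Dia Dia s or q) and (s -> Box q) fails at w2, so Box ((not Dia Dia s or q) and (s -> Box q)) is false at w2.
      At w2: not Dia Dia s or q is false, s -> Box q is true, so (not Dia Dia s or q) and (s -> Box q) is false.
Satisfying worlds: {w1, w3, w4}

w1, w3, w4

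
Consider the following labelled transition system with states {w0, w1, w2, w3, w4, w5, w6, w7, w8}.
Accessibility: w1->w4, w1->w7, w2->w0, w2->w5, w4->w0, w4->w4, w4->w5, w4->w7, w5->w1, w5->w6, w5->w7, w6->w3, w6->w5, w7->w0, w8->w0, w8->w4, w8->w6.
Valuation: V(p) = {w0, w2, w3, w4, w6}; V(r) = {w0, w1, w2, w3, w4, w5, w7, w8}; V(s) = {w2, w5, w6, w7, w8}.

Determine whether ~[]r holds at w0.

No

At w0: []r is true, so ~[]r is false.
  At w0: no accessible worlds, so []r holds vacuously.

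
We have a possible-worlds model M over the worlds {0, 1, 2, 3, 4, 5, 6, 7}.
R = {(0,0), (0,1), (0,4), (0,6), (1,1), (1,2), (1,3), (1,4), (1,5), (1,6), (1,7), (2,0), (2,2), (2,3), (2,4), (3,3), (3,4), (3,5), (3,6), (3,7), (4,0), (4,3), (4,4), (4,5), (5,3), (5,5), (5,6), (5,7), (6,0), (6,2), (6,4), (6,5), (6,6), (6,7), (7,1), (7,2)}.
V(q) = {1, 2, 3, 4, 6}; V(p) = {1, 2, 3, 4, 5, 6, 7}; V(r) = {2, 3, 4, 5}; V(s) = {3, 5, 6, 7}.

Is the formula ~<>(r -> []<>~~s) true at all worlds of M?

No

Recall that []ψ holds at a world iff ψ holds at every accessible world, and <>ψ holds iff ψ holds at some accessible world.
Let φ = ~<>(r -> []<>~~s). Evaluate φ at each world:
  0 (successors {0, 1, 4, 6}): φ is false.
  1 (successors {1, 2, 3, 4, 5, 6, 7}): φ is false.
  2 (successors {0, 2, 3, 4}): φ is false.
  3 (successors {3, 4, 5, 6, 7}): φ is false.
  4 (successors {0, 3, 4, 5}): φ is false.
  5 (successors {3, 5, 6, 7}): φ is false.
  6 (successors {0, 2, 4, 5, 6, 7}): φ is false.
  7 (successors {1, 2}): φ is false.
Detail at 0 (counterexample):
  At 0: <>(r -> []<>~~s) is true, so ~<>(r -> []<>~~s) is false.
    At 0: <>(r -> []<>~~s) requires r -> []<>~~s at some successor in {0, 1, 4, 6}.
      r -> []<>~~s holds at 0, so <>(r -> []<>~~s) is true at 0.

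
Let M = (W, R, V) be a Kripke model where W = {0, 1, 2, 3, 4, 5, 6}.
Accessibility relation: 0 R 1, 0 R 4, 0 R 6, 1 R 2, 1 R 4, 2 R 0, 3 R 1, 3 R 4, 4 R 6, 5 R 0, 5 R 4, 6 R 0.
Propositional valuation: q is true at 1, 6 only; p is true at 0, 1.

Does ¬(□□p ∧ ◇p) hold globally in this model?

Let φ = ¬(□□p ∧ ◇p). Evaluate φ at each world:
  0 (successors {1, 4, 6}): φ is true.
  1 (successors {2, 4}): φ is true.
  2 (successors {0}): φ is true.
  3 (successors {1, 4}): φ is true.
  4 (successors {6}): φ is true.
  5 (successors {0, 4}): φ is true.
  6 (successors {0}): φ is true.
For instance, at 6:
  At 6: □□p ∧ ◇p is false, so ¬(□□p ∧ ◇p) is true.
    At 6: □□p is false, ◇p is true, so □□p ∧ ◇p is false.
      At 6: □□p requires □p at every successor {0}.
        □p fails at 0, so □□p is false at 6.
      At 6: ◇p requires p at some successor in {0}.
        p holds at 0, so ◇p is true at 6.

Yes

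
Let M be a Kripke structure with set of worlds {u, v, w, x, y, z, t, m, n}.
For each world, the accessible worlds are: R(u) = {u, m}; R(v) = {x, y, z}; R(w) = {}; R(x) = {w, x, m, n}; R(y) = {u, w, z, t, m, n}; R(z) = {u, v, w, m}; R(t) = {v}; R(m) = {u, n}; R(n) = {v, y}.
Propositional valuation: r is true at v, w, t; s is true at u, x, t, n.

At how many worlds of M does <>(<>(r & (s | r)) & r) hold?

Let φ = <>(<>(r & (s | r)) & r). Evaluate φ at each world:
  u (successors {u, m}): φ is false.
  v (successors {x, y, z}): φ is false.
  w (successors ∅): φ is false.
  x (successors {w, x, m, n}): φ is false.
  y (successors {u, w, z, t, m, n}): φ is true.
  z (successors {u, v, w, m}): φ is false.
  t (successors {v}): φ is false.
  m (successors {u, n}): φ is false.
  n (successors {v, y}): φ is false.
For instance, at x:
  At x: <>(<>(r & (s | r)) & r) requires <>(r & (s | r)) & r at some successor in {w, x, m, n}.
    At w: <>(r & (s | r)) & r is false.
    At x: <>(r & (s | r)) & r is false.
    At m: <>(r & (s | r)) & r is false.
    At n: <>(r & (s | r)) & r is false.
  So <>(<>(r & (s | r)) & r) is false at x.
Satisfying worlds: {y}

1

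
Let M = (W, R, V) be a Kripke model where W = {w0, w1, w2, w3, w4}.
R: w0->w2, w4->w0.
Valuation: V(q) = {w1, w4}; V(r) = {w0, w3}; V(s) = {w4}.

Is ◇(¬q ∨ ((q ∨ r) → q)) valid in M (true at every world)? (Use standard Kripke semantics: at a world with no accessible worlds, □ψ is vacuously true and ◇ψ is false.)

Let φ = ◇(¬q ∨ ((q ∨ r) → q)). Evaluate φ at each world:
  w0 (successors {w2}): φ is true.
  w1 (successors ∅): φ is false.
  w2 (successors ∅): φ is false.
  w3 (successors ∅): φ is false.
  w4 (successors {w0}): φ is true.
Detail at w1 (counterexample):
  At w1: no accessible worlds, so ◇(¬q ∨ ((q ∨ r) → q)) is false.

No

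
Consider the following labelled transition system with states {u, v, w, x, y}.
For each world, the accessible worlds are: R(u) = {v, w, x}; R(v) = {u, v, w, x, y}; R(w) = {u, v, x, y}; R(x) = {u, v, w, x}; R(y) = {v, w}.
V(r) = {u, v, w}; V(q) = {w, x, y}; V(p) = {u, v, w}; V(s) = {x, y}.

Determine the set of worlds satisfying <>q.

u, v, w, x, y

Let φ = <>q. Evaluate φ at each world:
  u (successors {v, w, x}): φ is true.
  v (successors {u, v, w, x, y}): φ is true.
  w (successors {u, v, x, y}): φ is true.
  x (successors {u, v, w, x}): φ is true.
  y (successors {v, w}): φ is true.
For instance, at v:
  At v: <>q requires q at some successor in {u, v, w, x, y}.
    q holds at w, so <>q is true at v.
Satisfying worlds: {u, v, w, x, y}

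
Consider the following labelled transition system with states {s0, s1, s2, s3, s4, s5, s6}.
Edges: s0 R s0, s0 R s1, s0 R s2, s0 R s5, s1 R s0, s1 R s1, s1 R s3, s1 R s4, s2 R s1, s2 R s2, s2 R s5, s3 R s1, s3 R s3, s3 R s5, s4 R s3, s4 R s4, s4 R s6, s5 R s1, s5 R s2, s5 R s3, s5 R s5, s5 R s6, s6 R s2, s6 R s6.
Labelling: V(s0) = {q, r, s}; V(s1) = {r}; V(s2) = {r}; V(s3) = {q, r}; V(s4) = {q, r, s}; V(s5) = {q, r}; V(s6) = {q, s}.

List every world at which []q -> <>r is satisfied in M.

Let φ = []q -> <>r. Evaluate φ at each world:
  s0 (successors {s0, s1, s2, s5}): φ is true.
  s1 (successors {s0, s1, s3, s4}): φ is true.
  s2 (successors {s1, s2, s5}): φ is true.
  s3 (successors {s1, s3, s5}): φ is true.
  s4 (successors {s3, s4, s6}): φ is true.
  s5 (successors {s1, s2, s3, s5, s6}): φ is true.
  s6 (successors {s2, s6}): φ is true.
For instance, at s1:
  At s1: []q is false, <>r is true, so []q -> <>r is true.
    At s1: []q requires q at every successor {s0, s1, s3, s4}.
      q fails at s1, so []q is false at s1.
    At s1: <>r requires r at some successor in {s0, s1, s3, s4}.
      r holds at s0, so <>r is true at s1.
Satisfying worlds: {s0, s1, s2, s3, s4, s5, s6}

s0, s1, s2, s3, s4, s5, s6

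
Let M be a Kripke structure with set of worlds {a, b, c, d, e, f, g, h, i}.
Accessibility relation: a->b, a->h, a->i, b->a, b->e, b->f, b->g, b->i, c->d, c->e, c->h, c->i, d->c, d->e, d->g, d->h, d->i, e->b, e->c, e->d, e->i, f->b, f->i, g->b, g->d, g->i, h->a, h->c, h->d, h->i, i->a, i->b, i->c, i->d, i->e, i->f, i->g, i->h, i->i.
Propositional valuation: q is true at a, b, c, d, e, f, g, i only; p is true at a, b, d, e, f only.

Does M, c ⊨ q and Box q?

No

At c: q is true, Box q is false, so q and Box q is false.
  At c: Box q requires q at every successor {d, e, h, i}.
    q fails at h, so Box q is false at c.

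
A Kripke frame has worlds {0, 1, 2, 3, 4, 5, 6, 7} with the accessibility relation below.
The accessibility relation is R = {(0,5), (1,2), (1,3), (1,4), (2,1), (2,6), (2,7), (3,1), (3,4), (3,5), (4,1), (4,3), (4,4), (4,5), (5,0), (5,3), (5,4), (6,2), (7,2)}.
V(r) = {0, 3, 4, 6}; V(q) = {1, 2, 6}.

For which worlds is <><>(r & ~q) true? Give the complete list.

0, 1, 2, 3, 4, 5

Let φ = <><>(r & ~q). Evaluate φ at each world:
  0 (successors {5}): φ is true.
  1 (successors {2, 3, 4}): φ is true.
  2 (successors {1, 6, 7}): φ is true.
  3 (successors {1, 4, 5}): φ is true.
  4 (successors {1, 3, 4, 5}): φ is true.
  5 (successors {0, 3, 4}): φ is true.
  6 (successors {2}): φ is false.
  7 (successors {2}): φ is false.
For instance, at 5:
  At 5: <><>(r & ~q) requires <>(r & ~q) at some successor in {0, 3, 4}.
    <>(r & ~q) holds at 3, so <><>(r & ~q) is true at 5.
      At 3: <>(r & ~q) requires r & ~q at some successor in {1, 4, 5}.
        r & ~q holds at 4, so <>(r & ~q) is true at 3.
Satisfying worlds: {0, 1, 2, 3, 4, 5}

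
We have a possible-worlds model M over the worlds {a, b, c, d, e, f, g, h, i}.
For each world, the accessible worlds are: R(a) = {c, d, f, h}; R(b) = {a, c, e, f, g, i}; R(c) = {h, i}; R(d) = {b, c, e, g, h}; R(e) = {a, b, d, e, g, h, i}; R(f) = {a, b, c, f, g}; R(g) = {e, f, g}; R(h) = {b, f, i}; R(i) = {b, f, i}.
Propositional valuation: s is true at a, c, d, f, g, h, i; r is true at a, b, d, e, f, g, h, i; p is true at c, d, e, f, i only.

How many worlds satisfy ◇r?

Let φ = ◇r. Evaluate φ at each world:
  a (successors {c, d, f, h}): φ is true.
  b (successors {a, c, e, f, g, i}): φ is true.
  c (successors {h, i}): φ is true.
  d (successors {b, c, e, g, h}): φ is true.
  e (successors {a, b, d, e, g, h, i}): φ is true.
  f (successors {a, b, c, f, g}): φ is true.
  g (successors {e, f, g}): φ is true.
  h (successors {b, f, i}): φ is true.
  i (successors {b, f, i}): φ is true.
For instance, at a:
  At a: ◇r requires r at some successor in {c, d, f, h}.
    r holds at d, so ◇r is true at a.
Satisfying worlds: {a, b, c, d, e, f, g, h, i}

9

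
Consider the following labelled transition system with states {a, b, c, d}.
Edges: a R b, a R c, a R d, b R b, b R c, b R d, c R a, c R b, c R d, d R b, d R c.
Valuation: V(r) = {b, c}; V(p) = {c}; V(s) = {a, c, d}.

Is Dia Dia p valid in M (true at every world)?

Recall that Dia ψ holds at a world iff ψ holds at some accessible world.
Let φ = Dia Dia p. Evaluate φ at each world:
  a (successors {b, c, d}): φ is true.
  b (successors {b, c, d}): φ is true.
  c (successors {a, b, d}): φ is true.
  d (successors {b, c}): φ is true.
For instance, at d:
  At d: Dia Dia p requires Dia p at some successor in {b, c}.
    Dia p holds at b, so Dia Dia p is true at d.
      At b: Dia p requires p at some successor in {b, c, d}.
        p holds at c, so Dia p is true at b.

Yes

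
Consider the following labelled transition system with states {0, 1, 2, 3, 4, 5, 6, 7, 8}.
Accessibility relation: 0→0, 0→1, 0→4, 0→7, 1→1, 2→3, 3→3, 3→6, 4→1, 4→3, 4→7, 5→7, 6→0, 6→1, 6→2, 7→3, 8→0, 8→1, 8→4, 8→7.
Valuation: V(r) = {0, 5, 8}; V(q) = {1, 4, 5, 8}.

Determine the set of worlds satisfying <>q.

Let φ = <>q. Evaluate φ at each world:
  0 (successors {0, 1, 4, 7}): φ is true.
  1 (successors {1}): φ is true.
  2 (successors {3}): φ is false.
  3 (successors {3, 6}): φ is false.
  4 (successors {1, 3, 7}): φ is true.
  5 (successors {7}): φ is false.
  6 (successors {0, 1, 2}): φ is true.
  7 (successors {3}): φ is false.
  8 (successors {0, 1, 4, 7}): φ is true.
For instance, at 2:
  At 2: <>q requires q at some successor in {3}.
    At 3: q is false.
  So <>q is false at 2.
Satisfying worlds: {0, 1, 4, 6, 8}

0, 1, 4, 6, 8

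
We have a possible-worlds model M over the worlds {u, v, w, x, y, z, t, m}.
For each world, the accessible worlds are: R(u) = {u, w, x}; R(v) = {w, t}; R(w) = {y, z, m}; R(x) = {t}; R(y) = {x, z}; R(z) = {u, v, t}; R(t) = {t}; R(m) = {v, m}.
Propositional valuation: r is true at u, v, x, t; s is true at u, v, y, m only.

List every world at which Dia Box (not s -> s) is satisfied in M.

Let φ = Dia Box (not s -> s). Evaluate φ at each world:
  u (successors {u, w, x}): φ is false.
  v (successors {w, t}): φ is false.
  w (successors {y, z, m}): φ is true.
  x (successors {t}): φ is false.
  y (successors {x, z}): φ is false.
  z (successors {u, v, t}): φ is false.
  t (successors {t}): φ is false.
  m (successors {v, m}): φ is true.
For instance, at x:
  At x: Dia Box (not s -> s) requires Box (not s -> s) at some successor in {t}.
    At t: Box (not s -> s) is false.
  So Dia Box (not s -> s) is false at x.
Satisfying worlds: {w, m}

w, m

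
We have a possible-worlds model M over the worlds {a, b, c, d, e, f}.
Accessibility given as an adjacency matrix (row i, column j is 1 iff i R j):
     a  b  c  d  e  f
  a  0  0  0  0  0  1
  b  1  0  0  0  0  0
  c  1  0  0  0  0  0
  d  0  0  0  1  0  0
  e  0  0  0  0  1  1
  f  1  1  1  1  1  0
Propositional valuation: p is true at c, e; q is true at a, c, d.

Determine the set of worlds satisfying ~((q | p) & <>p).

a, b, c, d, f

Let φ = ~((q | p) & <>p). Evaluate φ at each world:
  a (successors {f}): φ is true.
  b (successors {a}): φ is true.
  c (successors {a}): φ is true.
  d (successors {d}): φ is true.
  e (successors {e, f}): φ is false.
  f (successors {a, b, c, d, e}): φ is true.
For instance, at a:
  At a: (q | p) & <>p is false, so ~((q | p) & <>p) is true.
    At a: q | p is true, <>p is false, so (q | p) & <>p is false.
      At a: <>p requires p at some successor in {f}.
        At f: p is false.
      So <>p is false at a.
Satisfying worlds: {a, b, c, d, f}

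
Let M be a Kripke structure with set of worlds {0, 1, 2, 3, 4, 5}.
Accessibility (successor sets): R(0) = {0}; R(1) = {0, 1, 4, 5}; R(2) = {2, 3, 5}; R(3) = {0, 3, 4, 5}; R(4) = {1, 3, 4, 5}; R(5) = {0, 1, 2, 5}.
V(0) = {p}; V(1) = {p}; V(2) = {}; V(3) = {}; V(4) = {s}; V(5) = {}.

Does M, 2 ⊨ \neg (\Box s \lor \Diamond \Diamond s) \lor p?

At 2: \neg (\Box s \lor \Diamond \Diamond s) is false, p is false, so \neg (\Box s \lor \Diamond \Diamond s) \lor p is false.
  At 2: \Box s \lor \Diamond \Diamond s is true, so \neg (\Box s \lor \Diamond \Diamond s) is false.
    At 2: \Box s is false, \Diamond \Diamond s is true, so \Box s \lor \Diamond \Diamond s is true.
      At 2: \Box s requires s at every successor {2, 3, 5}.
        s fails at 2, so \Box s is false at 2.
      At 2: \Diamond \Diamond s requires \Diamond s at some successor in {2, 3, 5}.
        \Diamond s holds at 3, so \Diamond \Diamond s is true at 2.

No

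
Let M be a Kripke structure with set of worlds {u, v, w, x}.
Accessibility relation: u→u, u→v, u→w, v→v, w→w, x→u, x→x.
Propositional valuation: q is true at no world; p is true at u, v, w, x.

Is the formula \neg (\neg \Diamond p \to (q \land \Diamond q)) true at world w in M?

No

Recall that \Diamond ψ holds at a world iff ψ holds at some accessible world.
At w: \neg \Diamond p \to (q \land \Diamond q) is true, so \neg (\neg \Diamond p \to (q \land \Diamond q)) is false.
  At w: \neg \Diamond p is false, q \land \Diamond q is false, so \neg \Diamond p \to (q \land \Diamond q) is true.
    At w: \Diamond p is true, so \neg \Diamond p is false.
      At w: \Diamond p requires p at some successor in {w}.
        p holds at w, so \Diamond p is true at w.
    At w: q is false, \Diamond q is false, so q \land \Diamond q is false.
      At w: \Diamond q requires q at some successor in {w}.
        At w: q is false.
      So \Diamond q is false at w.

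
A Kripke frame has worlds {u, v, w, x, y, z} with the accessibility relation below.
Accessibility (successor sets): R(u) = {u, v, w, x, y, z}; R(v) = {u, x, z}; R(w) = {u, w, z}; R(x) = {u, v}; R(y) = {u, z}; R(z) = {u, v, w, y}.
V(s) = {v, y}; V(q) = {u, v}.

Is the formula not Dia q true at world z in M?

No

Recall that Dia ψ holds at a world iff ψ holds at some accessible world.
At z: Dia q is true, so not Dia q is false.
  At z: Dia q requires q at some successor in {u, v, w, y}.
    q holds at u, so Dia q is true at z.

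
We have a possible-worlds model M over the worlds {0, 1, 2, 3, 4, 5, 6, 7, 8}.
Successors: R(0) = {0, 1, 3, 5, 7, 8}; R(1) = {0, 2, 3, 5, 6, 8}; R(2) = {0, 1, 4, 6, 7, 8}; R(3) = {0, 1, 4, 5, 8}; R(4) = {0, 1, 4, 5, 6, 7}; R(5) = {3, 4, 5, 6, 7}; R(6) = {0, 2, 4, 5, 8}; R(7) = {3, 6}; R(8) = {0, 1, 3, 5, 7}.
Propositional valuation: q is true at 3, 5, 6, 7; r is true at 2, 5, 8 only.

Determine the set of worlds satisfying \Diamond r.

Let φ = \Diamond r. Evaluate φ at each world:
  0 (successors {0, 1, 3, 5, 7, 8}): φ is true.
  1 (successors {0, 2, 3, 5, 6, 8}): φ is true.
  2 (successors {0, 1, 4, 6, 7, 8}): φ is true.
  3 (successors {0, 1, 4, 5, 8}): φ is true.
  4 (successors {0, 1, 4, 5, 6, 7}): φ is true.
  5 (successors {3, 4, 5, 6, 7}): φ is true.
  6 (successors {0, 2, 4, 5, 8}): φ is true.
  7 (successors {3, 6}): φ is false.
  8 (successors {0, 1, 3, 5, 7}): φ is true.
For instance, at 1:
  At 1: \Diamond r requires r at some successor in {0, 2, 3, 5, 6, 8}.
    r holds at 2, so \Diamond r is true at 1.
Satisfying worlds: {0, 1, 2, 3, 4, 5, 6, 8}

0, 1, 2, 3, 4, 5, 6, 8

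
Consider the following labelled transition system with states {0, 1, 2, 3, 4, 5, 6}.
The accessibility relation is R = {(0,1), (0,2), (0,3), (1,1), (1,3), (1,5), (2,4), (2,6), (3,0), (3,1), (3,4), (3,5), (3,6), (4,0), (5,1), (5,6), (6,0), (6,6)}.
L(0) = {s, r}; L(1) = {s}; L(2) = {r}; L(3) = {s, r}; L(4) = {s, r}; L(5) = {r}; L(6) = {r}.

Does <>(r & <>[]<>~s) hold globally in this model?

Yes

Let φ = <>(r & <>[]<>~s). Evaluate φ at each world:
  0 (successors {1, 2, 3}): φ is true.
  1 (successors {1, 3, 5}): φ is true.
  2 (successors {4, 6}): φ is true.
  3 (successors {0, 1, 4, 5, 6}): φ is true.
  4 (successors {0}): φ is true.
  5 (successors {1, 6}): φ is true.
  6 (successors {0, 6}): φ is true.
For instance, at 3:
  At 3: <>(r & <>[]<>~s) requires r & <>[]<>~s at some successor in {0, 1, 4, 5, 6}.
    r & <>[]<>~s holds at 0, so <>(r & <>[]<>~s) is true at 3.
      At 0: r is true, <>[]<>~s is true, so r & <>[]<>~s is true.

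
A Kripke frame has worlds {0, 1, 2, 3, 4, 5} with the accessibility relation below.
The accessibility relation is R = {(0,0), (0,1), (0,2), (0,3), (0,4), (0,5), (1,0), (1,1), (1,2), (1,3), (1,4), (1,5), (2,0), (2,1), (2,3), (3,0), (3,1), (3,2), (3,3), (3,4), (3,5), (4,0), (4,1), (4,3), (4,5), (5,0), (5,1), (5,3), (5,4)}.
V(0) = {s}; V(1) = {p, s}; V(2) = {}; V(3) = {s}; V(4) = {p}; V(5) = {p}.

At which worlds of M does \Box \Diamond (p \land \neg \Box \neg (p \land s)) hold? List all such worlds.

0, 1, 2, 3, 4, 5

Let φ = \Box \Diamond (p \land \neg \Box \neg (p \land s)). Evaluate φ at each world:
  0 (successors {0, 1, 2, 3, 4, 5}): φ is true.
  1 (successors {0, 1, 2, 3, 4, 5}): φ is true.
  2 (successors {0, 1, 3}): φ is true.
  3 (successors {0, 1, 2, 3, 4, 5}): φ is true.
  4 (successors {0, 1, 3, 5}): φ is true.
  5 (successors {0, 1, 3, 4}): φ is true.
For instance, at 3:
  At 3: \Box \Diamond (p \land \neg \Box \neg (p \land s)) requires \Diamond (p \land \neg \Box \neg (p \land s)) at every successor {0, 1, 2, 3, 4, 5}.
    At 0: \Diamond (p \land \neg \Box \neg (p \land s)) is true.
    At 1: \Diamond (p \land \neg \Box \neg (p \land s)) is true.
    At 2: \Diamond (p \land \neg \Box \neg (p \land s)) is true.
    At 3: \Diamond (p \land \neg \Box \neg (p \land s)) is true.
    At 4: \Diamond (p \land \neg \Box \neg (p \land s)) is true.
    At 5: \Diamond (p \land \neg \Box \neg (p \land s)) is true.
  So \Box \Diamond (p \land \neg \Box \neg (p \land s)) is true at 3.
Satisfying worlds: {0, 1, 2, 3, 4, 5}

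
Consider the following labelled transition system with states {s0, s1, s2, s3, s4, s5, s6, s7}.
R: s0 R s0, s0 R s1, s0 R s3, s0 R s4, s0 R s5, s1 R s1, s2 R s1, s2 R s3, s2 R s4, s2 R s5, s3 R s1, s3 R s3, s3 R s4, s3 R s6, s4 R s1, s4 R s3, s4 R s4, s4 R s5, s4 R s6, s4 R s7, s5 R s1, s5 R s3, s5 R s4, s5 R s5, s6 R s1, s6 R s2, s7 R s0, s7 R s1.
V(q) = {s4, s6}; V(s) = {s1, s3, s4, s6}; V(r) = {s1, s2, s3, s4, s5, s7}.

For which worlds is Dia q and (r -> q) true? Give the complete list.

Let φ = Dia q and (r -> q). Evaluate φ at each world:
  s0 (successors {s0, s1, s3, s4, s5}): φ is true.
  s1 (successors {s1}): φ is false.
  s2 (successors {s1, s3, s4, s5}): φ is false.
  s3 (successors {s1, s3, s4, s6}): φ is false.
  s4 (successors {s1, s3, s4, s5, s6, s7}): φ is true.
  s5 (successors {s1, s3, s4, s5}): φ is false.
  s6 (successors {s1, s2}): φ is false.
  s7 (successors {s0, s1}): φ is false.
For instance, at s5:
  At s5: Dia q is true, r -> q is false, so Dia q and (r -> q) is false.
    At s5: Dia q requires q at some successor in {s1, s3, s4, s5}.
      q holds at s4, so Dia q is true at s5.
Satisfying worlds: {s0, s4}

s0, s4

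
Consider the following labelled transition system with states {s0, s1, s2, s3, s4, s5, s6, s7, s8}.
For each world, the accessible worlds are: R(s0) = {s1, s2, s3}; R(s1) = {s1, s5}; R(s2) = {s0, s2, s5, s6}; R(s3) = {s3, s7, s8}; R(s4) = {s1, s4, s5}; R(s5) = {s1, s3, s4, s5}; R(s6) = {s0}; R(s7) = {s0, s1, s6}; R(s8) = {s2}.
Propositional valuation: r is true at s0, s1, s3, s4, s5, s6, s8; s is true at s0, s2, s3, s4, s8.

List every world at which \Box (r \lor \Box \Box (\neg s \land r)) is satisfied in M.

Let φ = \Box (r \lor \Box \Box (\neg s \land r)). Evaluate φ at each world:
  s0 (successors {s1, s2, s3}): φ is false.
  s1 (successors {s1, s5}): φ is true.
  s2 (successors {s0, s2, s5, s6}): φ is false.
  s3 (successors {s3, s7, s8}): φ is false.
  s4 (successors {s1, s4, s5}): φ is true.
  s5 (successors {s1, s3, s4, s5}): φ is true.
  s6 (successors {s0}): φ is true.
  s7 (successors {s0, s1, s6}): φ is true.
  s8 (successors {s2}): φ is false.
For instance, at s6:
  At s6: \Box (r \lor \Box \Box (\neg s \land r)) requires r \lor \Box \Box (\neg s \land r) at every successor {s0}.
      At s0: r is true, \Box \Box (\neg s \land r) is false, so r \lor \Box \Box (\neg s \land r) is true.
  So \Box (r \lor \Box \Box (\neg s \land r)) is true at s6.
Satisfying worlds: {s1, s4, s5, s6, s7}

s1, s4, s5, s6, s7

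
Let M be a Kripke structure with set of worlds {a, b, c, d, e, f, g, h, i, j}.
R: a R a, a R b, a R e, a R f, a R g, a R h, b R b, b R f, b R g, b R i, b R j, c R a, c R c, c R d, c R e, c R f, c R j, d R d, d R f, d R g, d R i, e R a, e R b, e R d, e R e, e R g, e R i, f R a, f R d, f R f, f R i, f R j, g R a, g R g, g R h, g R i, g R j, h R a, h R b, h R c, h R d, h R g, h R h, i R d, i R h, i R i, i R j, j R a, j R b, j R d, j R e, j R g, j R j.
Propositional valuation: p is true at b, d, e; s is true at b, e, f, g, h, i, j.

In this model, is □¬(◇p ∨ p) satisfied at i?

No

At i: □¬(◇p ∨ p) requires ¬(◇p ∨ p) at every successor {d, h, i, j}.
  ¬(◇p ∨ p) fails at d, so □¬(◇p ∨ p) is false at i.
    At d: ◇p ∨ p is true, so ¬(◇p ∨ p) is false.
      At d: ◇p is true, p is true, so ◇p ∨ p is true.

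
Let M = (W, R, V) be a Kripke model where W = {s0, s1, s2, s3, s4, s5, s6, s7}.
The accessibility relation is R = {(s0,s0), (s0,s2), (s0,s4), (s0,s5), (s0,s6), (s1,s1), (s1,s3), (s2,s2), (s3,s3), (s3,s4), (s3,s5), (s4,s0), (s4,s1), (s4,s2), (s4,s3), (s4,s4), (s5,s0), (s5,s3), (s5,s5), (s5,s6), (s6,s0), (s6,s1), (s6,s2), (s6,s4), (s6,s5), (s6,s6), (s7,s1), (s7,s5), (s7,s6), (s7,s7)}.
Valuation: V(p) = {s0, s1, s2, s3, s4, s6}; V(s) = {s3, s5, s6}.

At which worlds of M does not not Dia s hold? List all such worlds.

Recall that Dia ψ holds at a world iff ψ holds at some accessible world.
Let φ = not not Dia s. Evaluate φ at each world:
  s0 (successors {s0, s2, s4, s5, s6}): φ is true.
  s1 (successors {s1, s3}): φ is true.
  s2 (successors {s2}): φ is false.
  s3 (successors {s3, s4, s5}): φ is true.
  s4 (successors {s0, s1, s2, s3, s4}): φ is true.
  s5 (successors {s0, s3, s5, s6}): φ is true.
  s6 (successors {s0, s1, s2, s4, s5, s6}): φ is true.
  s7 (successors {s1, s5, s6, s7}): φ is true.
For instance, at s5:
  At s5: not Dia s is false, so not not Dia s is true.
    At s5: Dia s is true, so not Dia s is false.
      At s5: Dia s requires s at some successor in {s0, s3, s5, s6}.
        s holds at s3, so Dia s is true at s5.
Satisfying worlds: {s0, s1, s3, s4, s5, s6, s7}

s0, s1, s3, s4, s5, s6, s7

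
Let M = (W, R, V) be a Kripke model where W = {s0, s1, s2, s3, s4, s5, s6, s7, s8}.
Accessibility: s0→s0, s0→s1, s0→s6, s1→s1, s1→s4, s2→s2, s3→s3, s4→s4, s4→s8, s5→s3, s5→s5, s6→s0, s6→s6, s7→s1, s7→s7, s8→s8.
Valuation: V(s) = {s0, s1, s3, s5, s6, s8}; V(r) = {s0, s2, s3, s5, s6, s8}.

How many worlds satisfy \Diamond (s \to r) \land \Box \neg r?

2

Let φ = \Diamond (s \to r) \land \Box \neg r. Evaluate φ at each world:
  s0 (successors {s0, s1, s6}): φ is false.
  s1 (successors {s1, s4}): φ is true.
  s2 (successors {s2}): φ is false.
  s3 (successors {s3}): φ is false.
  s4 (successors {s4, s8}): φ is false.
  s5 (successors {s3, s5}): φ is false.
  s6 (successors {s0, s6}): φ is false.
  s7 (successors {s1, s7}): φ is true.
  s8 (successors {s8}): φ is false.
For instance, at s2:
  At s2: \Diamond (s \to r) is true, \Box \neg r is false, so \Diamond (s \to r) \land \Box \neg r is false.
    At s2: \Diamond (s \to r) requires s \to r at some successor in {s2}.
      s \to r holds at s2, so \Diamond (s \to r) is true at s2.
    At s2: \Box \neg r requires \neg r at every successor {s2}.
      \neg r fails at s2, so \Box \neg r is false at s2.
Satisfying worlds: {s1, s7}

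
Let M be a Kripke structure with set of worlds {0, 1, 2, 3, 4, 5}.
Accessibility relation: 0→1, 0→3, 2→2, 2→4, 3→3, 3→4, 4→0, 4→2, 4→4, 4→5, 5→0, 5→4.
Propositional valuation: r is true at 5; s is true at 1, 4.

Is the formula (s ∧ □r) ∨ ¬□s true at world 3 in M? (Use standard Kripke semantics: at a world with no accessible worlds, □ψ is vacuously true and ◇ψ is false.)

Yes

At 3: s ∧ □r is false, ¬□s is true, so (s ∧ □r) ∨ ¬□s is true.
  At 3: s is false, □r is false, so s ∧ □r is false.
    At 3: □r requires r at every successor {3, 4}.
      r fails at 3, so □r is false at 3.
  At 3: □s is false, so ¬□s is true.
    At 3: □s requires s at every successor {3, 4}.
      s fails at 3, so □s is false at 3.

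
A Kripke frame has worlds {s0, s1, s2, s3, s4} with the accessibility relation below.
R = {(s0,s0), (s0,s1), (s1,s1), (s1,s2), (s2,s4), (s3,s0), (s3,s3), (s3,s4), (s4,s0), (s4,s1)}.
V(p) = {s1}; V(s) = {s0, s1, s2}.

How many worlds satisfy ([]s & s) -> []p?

3

Let φ = ([]s & s) -> []p. Evaluate φ at each world:
  s0 (successors {s0, s1}): φ is false.
  s1 (successors {s1, s2}): φ is false.
  s2 (successors {s4}): φ is true.
  s3 (successors {s0, s3, s4}): φ is true.
  s4 (successors {s0, s1}): φ is true.
For instance, at s0:
  At s0: []s & s is true, []p is false, so ([]s & s) -> []p is false.
    At s0: []s is true, s is true, so []s & s is true.
      At s0: []s requires s at every successor {s0, s1}.
        At s0: s is true.
        At s1: s is true.
      So []s is true at s0.
    At s0: []p requires p at every successor {s0, s1}.
      p fails at s0, so []p is false at s0.
Satisfying worlds: {s2, s3, s4}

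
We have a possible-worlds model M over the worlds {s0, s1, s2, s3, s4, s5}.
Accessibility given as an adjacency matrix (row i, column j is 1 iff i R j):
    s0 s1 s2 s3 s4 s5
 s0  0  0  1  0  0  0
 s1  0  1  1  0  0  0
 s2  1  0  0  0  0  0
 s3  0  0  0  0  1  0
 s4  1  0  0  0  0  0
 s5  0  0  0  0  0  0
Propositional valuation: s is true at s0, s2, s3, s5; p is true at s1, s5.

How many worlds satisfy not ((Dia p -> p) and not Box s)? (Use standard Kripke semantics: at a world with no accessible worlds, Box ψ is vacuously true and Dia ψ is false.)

Let φ = not ((Dia p -> p) and not Box s). Evaluate φ at each world:
  s0 (successors {s2}): φ is true.
  s1 (successors {s1, s2}): φ is false.
  s2 (successors {s0}): φ is true.
  s3 (successors {s4}): φ is false.
  s4 (successors {s0}): φ is true.
  s5 (successors ∅): φ is true.
For instance, at s1:
  At s1: (Dia p -> p) and not Box s is true, so not ((Dia p -> p) and not Box s) is false.
    At s1: Dia p -> p is true, not Box s is true, so (Dia p -> p) and not Box s is true.
      At s1: Dia p is true, p is true, so Dia p -> p is true.
      At s1: Box s is false, so not Box s is true.
Satisfying worlds: {s0, s2, s4, s5}

4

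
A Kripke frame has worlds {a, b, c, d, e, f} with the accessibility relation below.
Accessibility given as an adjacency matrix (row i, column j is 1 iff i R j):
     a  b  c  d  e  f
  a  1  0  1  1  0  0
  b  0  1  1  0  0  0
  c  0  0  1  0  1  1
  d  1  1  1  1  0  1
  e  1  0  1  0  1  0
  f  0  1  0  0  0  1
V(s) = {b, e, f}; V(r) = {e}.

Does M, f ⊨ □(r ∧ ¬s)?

No

At f: □(r ∧ ¬s) requires r ∧ ¬s at every successor {b, f}.
  r ∧ ¬s fails at b, so □(r ∧ ¬s) is false at f.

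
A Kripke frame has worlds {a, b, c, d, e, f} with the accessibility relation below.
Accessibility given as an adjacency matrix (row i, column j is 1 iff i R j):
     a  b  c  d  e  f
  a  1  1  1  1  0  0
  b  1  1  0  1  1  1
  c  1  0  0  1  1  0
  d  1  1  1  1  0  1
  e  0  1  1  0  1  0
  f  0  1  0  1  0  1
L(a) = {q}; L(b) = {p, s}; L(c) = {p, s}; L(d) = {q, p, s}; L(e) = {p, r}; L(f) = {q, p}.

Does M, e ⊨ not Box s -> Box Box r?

At e: not Box s is true, Box Box r is false, so not Box s -> Box Box r is false.
  At e: Box s is false, so not Box s is true.
    At e: Box s requires s at every successor {b, c, e}.
      s fails at e, so Box s is false at e.
  At e: Box Box r requires Box r at every successor {b, c, e}.
    Box r fails at b, so Box Box r is false at e.
      At b: Box r requires r at every successor {a, b, d, e, f}.
        r fails at a, so Box r is false at b.

No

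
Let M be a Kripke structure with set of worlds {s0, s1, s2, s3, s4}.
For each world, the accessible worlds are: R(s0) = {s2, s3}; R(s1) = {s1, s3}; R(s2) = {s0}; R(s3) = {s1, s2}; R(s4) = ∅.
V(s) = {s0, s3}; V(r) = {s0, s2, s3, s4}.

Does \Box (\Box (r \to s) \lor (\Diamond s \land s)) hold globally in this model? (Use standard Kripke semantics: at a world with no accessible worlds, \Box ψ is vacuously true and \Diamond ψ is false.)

Recall that \Box ψ holds at a world iff ψ holds at every accessible world, and \Diamond ψ holds iff ψ holds at some accessible world.
Let φ = \Box (\Box (r \to s) \lor (\Diamond s \land s)). Evaluate φ at each world:
  s0 (successors {s2, s3}): φ is false.
  s1 (successors {s1, s3}): φ is false.
  s2 (successors {s0}): φ is true.
  s3 (successors {s1, s2}): φ is true.
  s4 (successors ∅): φ is true.
Detail at s0 (counterexample):
  At s0: \Box (\Box (r \to s) \lor (\Diamond s \land s)) requires \Box (r \to s) \lor (\Diamond s \land s) at every successor {s2, s3}.
    \Box (r \to s) \lor (\Diamond s \land s) fails at s3, so \Box (\Box (r \to s) \lor (\Diamond s \land s)) is false at s0.
      At s3: \Box (r \to s) is false, \Diamond s \land s is false, so \Box (r \to s) \lor (\Diamond s \land s) is false.

No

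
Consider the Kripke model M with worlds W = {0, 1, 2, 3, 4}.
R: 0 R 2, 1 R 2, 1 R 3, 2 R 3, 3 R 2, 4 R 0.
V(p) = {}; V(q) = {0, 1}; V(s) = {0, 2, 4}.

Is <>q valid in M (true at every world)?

No

Let φ = <>q. Evaluate φ at each world:
  0 (successors {2}): φ is false.
  1 (successors {2, 3}): φ is false.
  2 (successors {3}): φ is false.
  3 (successors {2}): φ is false.
  4 (successors {0}): φ is true.
Detail at 0 (counterexample):
  At 0: <>q requires q at some successor in {2}.
    At 2: q is false.
  So <>q is false at 0.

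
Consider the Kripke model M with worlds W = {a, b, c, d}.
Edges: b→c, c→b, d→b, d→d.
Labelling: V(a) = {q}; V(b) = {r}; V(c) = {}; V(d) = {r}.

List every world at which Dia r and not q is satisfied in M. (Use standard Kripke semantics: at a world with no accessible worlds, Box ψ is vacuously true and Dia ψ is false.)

Let φ = Dia r and not q. Evaluate φ at each world:
  a (successors ∅): φ is false.
  b (successors {c}): φ is false.
  c (successors {b}): φ is true.
  d (successors {b, d}): φ is true.
For instance, at d:
  At d: Dia r is true, not q is true, so Dia r and not q is true.
    At d: Dia r requires r at some successor in {b, d}.
      r holds at b, so Dia r is true at d.
Satisfying worlds: {c, d}

c, d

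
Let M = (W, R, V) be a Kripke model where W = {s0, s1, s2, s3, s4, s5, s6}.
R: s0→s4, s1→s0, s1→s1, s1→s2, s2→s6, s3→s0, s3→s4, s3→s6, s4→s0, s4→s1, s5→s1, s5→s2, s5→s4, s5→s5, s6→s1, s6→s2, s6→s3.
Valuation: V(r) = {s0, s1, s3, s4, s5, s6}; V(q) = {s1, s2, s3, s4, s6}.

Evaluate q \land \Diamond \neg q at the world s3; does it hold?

Yes

At s3: q is true, \Diamond \neg q is true, so q \land \Diamond \neg q is true.
  At s3: \Diamond \neg q requires \neg q at some successor in {s0, s4, s6}.
    \neg q holds at s0, so \Diamond \neg q is true at s3.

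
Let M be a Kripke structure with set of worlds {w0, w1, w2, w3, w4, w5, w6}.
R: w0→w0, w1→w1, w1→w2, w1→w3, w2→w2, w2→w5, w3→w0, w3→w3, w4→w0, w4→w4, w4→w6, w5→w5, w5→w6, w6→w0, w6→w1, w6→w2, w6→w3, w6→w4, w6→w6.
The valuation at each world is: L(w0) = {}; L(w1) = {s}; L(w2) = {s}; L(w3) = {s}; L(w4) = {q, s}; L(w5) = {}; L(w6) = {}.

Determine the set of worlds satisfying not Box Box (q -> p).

w4, w5, w6

Let φ = not Box Box (q -> p). Evaluate φ at each world:
  w0 (successors {w0}): φ is false.
  w1 (successors {w1, w2, w3}): φ is false.
  w2 (successors {w2, w5}): φ is false.
  w3 (successors {w0, w3}): φ is false.
  w4 (successors {w0, w4, w6}): φ is true.
  w5 (successors {w5, w6}): φ is true.
  w6 (successors {w0, w1, w2, w3, w4, w6}): φ is true.
For instance, at w6:
  At w6: Box Box (q -> p) is false, so not Box Box (q -> p) is true.
    At w6: Box Box (q -> p) requires Box (q -> p) at every successor {w0, w1, w2, w3, w4, w6}.
      Box (q -> p) fails at w4, so Box Box (q -> p) is false at w6.
Satisfying worlds: {w4, w5, w6}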